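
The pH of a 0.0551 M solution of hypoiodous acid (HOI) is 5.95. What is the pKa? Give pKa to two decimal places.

pKa = 10.64

[H+] = 10^(-5.95) = 1.12 × 10^-6 M
At equilibrium [HA] = 0.0551 − 1.12 × 10^-6 = 5.51 × 10^-2 M
Ka = [H+][A-]/[HA] = (1.12 × 10^-6)² / 5.51 × 10^-2 = 2.28 × 10^-11
pKa = -log(2.28 × 10^-11) = 10.64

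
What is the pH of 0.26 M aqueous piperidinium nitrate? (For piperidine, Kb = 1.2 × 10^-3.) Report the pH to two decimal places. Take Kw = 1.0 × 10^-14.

pH = 5.83

C5H10NH2+ is the conjugate acid of the weak base C5H10NH.
Ka = Kw/Kb = 1.0×10^-14 / 1.2 × 10^-3 = 8.33 × 10^-12
Ka = [H+]²/(0.26 − [H+]) = 8.33 × 10^-12
Since Ka ≪ C₀, [H+] ≈ √(Ka·C₀) = 1.47 × 10^-6 M.
([H+]/C₀ = 0.00057% < 5%, so the approximation holds.)
pH = −log(1.47 × 10^-6) = 5.83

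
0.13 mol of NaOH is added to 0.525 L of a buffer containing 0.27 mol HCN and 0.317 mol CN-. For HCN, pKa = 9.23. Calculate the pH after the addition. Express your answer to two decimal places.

pH = 9.73

After neutralization: n(HCN) = 0.14 mol, n(CN-) = 0.447 mol.
pH = pKa + log([A⁻]/[HA]) = 9.23 + log(0.447/0.14) = 9.23 +0.504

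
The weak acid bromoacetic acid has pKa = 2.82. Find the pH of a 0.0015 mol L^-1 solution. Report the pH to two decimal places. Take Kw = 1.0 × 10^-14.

BrCH2COOH ⇌ BrCH2COO- + H+
Ka = 10^(−2.82) = 1.51 × 10^-3
From the ICE table, Ka = [H+]²/(0.0015 − [H+]) = 1.51 × 10^-3.
[H+] is not negligible relative to C₀; solve [H+]² + 0.00151·[H+] − 2.27e-06 = 0.
[H+] = (−Ka + √(Ka² + 4·Ka·C₀))/2 = 9.29 × 10^-4 M
pH = −log(9.29 × 10^-4) = 3.03

pH = 3.03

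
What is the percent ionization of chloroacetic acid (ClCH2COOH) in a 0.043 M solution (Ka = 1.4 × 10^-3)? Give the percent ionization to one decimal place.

16.5%

ClCH2COOH ⇌ ClCH2COO- + H+; let x = [H+] at equilibrium.
Ka = x²/(C₀ − x); solving the quadratic gives x = 7.09 × 10^-3 M.
% ionization = x/C₀ × 100% = 7.09 × 10^-3/0.043 × 100% = 16.5%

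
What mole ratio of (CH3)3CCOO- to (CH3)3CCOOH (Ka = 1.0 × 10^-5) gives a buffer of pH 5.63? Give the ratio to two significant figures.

pKa = -log(1.0 × 10^-5) = 5.000
pH = pKa + log(r) ⇒ log(r) = 5.63 − 5.000 = +0.630
r = [(CH3)3CCOO-]/[(CH3)3CCOOH] = 10^(+0.630) = 4.27

ratio = 4.3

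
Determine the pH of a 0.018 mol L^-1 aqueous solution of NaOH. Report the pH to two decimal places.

pH = 12.26

NaOH is a strong base; [OH-] = 0.018 M.
pOH = -log(0.018) = 1.74
pH = 14.00 - 1.74 = 12.26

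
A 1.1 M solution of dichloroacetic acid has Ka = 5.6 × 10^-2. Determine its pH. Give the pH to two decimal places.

pH = 0.65

Cl2CHCOOH ⇌ Cl2CHCOO- + H+
Ka = [H+]²/(1.1 − [H+]) = 5.6 × 10^-2
[H+] is not negligible relative to C₀; solve [H+]² + 0.056·[H+] − 0.0616 = 0.
[H+] = (−Ka + √(Ka² + 4·Ka·C₀))/2 = 2.22 × 10^-1 M
pH = −log(2.22 × 10^-1) = 0.65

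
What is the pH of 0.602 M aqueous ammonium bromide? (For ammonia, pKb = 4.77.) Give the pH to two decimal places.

NH4+ is the conjugate acid of the weak base NH3.
Kb = 10^(−4.77) = 1.70 × 10^-5
Ka = Kw/Kb = 1.0×10^-14 / 1.70 × 10^-5 = 5.88 × 10^-10
Ka = x²/(0.602 − x) = 5.88 × 10^-10
Assume x ≪ 0.602: x ≈ √(5.88 × 10^-10 × 0.602) = 1.88 × 10^-5 M
(x/C₀ = 0.0031% < 5%, so the approximation holds.)
pH = −log(1.88 × 10^-5) = 4.73

pH = 4.73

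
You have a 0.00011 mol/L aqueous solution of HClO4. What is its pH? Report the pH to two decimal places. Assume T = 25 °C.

HClO4 is a strong acid and dissociates completely, so [H+] = 0.00011 M.
pH = -log(0.00011) = 3.96

pH = 3.96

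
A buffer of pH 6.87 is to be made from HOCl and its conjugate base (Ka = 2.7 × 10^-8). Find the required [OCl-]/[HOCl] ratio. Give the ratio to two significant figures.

pKa = -log(2.7 × 10^-8) = 7.569
pH = pKa + log(r) ⇒ log(r) = 6.87 − 7.569 = -0.699
r = [OCl-]/[HOCl] = 10^(-0.699) = 0.2

ratio = 0.20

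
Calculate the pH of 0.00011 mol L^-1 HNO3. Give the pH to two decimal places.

pH = 3.96

HNO3 is a strong acid and dissociates completely, so [H+] = 0.00011 M.
pH = -log(0.00011) = 3.96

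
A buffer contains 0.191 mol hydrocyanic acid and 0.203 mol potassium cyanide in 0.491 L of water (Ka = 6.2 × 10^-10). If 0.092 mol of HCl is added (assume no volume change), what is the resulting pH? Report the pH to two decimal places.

Added H+ converts CN- to HCN: HCN → 0.283 mol, CN- → 0.111 mol.
pKa = −log(6.2 × 10^-10) = 9.208
pH = pKa + log([A⁻]/[HA]) = 9.208 + log(0.111/0.283) = 9.208 -0.406

pH = 8.80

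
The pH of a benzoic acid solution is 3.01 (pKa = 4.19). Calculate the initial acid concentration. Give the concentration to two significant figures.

[H+] = 10^(-3.01) = 9.77 × 10^-4 M = x
Ka = 10^(−4.19) = 6.46 × 10^-5
Ka = x²/(C₀ − x) ⇒ C₀ = x + x²/Ka
C₀ = 9.77 × 10^-4 + (9.77 × 10^-4)²/(6.46 × 10^-5) = 1.58 × 10^-2 M

C₀ = 1.6 × 10^-2 M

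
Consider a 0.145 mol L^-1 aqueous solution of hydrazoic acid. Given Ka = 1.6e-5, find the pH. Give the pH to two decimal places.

HN3 ⇌ N3- + H+
Let x = [H+] at equilibrium. Ka = x²/(0.145 − x).
Neglecting x in the denominator: x = √(1.6 × 10^-5 × 0.145) = 1.52 × 10^-3 M
Check: 1.1% ionized — well under 5%, approximation valid.
pH = −log(1.52 × 10^-3) = 2.82

pH = 2.82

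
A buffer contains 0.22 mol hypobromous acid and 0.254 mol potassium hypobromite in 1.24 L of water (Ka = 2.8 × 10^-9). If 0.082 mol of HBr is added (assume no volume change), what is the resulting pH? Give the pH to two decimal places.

After neutralization: n(HOBr) = 0.302 mol, n(OBr-) = 0.172 mol.
pKa = −log(2.8 × 10^-9) = 8.553
pH = pKa + log(n_OBr-/n_HOBr) = 8.553 + log(0.172/0.302) = 8.553 + (-0.244)

pH = 8.31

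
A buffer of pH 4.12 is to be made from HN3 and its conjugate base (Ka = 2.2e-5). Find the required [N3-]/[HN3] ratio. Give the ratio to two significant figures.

ratio = 0.29

pKa = -log(2.2 × 10^-5) = 4.658
pH = pKa + log(r) ⇒ log(r) = 4.12 − 4.658 = -0.538
r = [N3-]/[HN3] = 10^(-0.538) = 0.29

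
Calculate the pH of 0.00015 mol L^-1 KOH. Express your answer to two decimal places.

KOH is a strong base; [OH-] = 0.00015 M.
pOH = -log(0.00015) = 3.82
pH = 14.00 - 3.82 = 10.18

pH = 10.18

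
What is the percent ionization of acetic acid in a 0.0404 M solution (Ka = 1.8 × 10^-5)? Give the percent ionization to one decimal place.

CH3COOH ⇌ CH3COO- + H+; let x = [H+] at equilibrium.
x ≈ √(Ka·C₀) = √(1.8 × 10^-5 × 0.0404) = 8.53 × 10^-4 M
Fraction ionized = 8.53 × 10^-4 / 0.0404 = 0.0211 → 2.1%

2.1%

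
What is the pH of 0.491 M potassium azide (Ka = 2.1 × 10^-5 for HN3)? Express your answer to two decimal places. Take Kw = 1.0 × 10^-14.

pH = 9.18

N3- is the conjugate base of the weak acid HN3.
Kb = Kw/Ka = 1.0×10^-14 / 2.1 × 10^-5 = 4.76 × 10^-10
Kb = x²/(0.491 − x) = 4.76 × 10^-10
Assume x ≪ 0.491: x ≈ √(4.76 × 10^-10 × 0.491) = 1.53 × 10^-5 M
(x/C₀ = 0.0031% < 5%, so the approximation holds.)
pOH = −log(1.53 × 10^-5) = 4.82; pH = 14.00 − 4.82 = 9.18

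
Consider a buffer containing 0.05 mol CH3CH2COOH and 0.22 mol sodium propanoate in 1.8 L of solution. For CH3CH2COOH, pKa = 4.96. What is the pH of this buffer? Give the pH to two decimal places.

Henderson–Hasselbalch: pH = pKa + log([CH3CH2COO-]/[CH3CH2COOH]) = 4.96 + log(0.22/0.05)
pH = 4.96 + (+0.643) = 5.60

pH = 5.60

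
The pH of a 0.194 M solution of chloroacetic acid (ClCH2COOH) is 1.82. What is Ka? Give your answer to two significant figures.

Ka = 1.3 × 10^-3

[H+] = 10^(-1.82) = 1.51 × 10^-2 M
At equilibrium [HA] = 0.194 − 1.51 × 10^-2 = 1.79 × 10^-1 M
Ka = [H+][A-]/[HA] = (1.51 × 10^-2)² / 1.79 × 10^-1 = 1.3 × 10^-3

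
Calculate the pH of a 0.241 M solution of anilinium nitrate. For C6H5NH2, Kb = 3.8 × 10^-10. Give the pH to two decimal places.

pH = 2.60

C6H5NH3+ is the conjugate acid of the weak base C6H5NH2.
Ka = Kw/Kb = 1.0×10^-14 / 3.8 × 10^-10 = 2.63 × 10^-5
Ka = x²/(0.241 − x) = 2.63 × 10^-5
Neglecting x in the denominator: x = √(2.63 × 10^-5 × 0.241) = 2.52 × 10^-3 M
Check: 1% ionized — well under 5%, approximation valid.
pH = −log[H+] = −log(2.52 × 10^-3) = 2.60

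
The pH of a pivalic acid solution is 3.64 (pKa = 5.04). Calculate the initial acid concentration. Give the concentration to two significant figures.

[H+] = 10^(-3.64) = 2.29 × 10^-4 M = x
Ka = 10^(−5.04) = 9.12 × 10^-6
Ka = x²/(C₀ − x) ⇒ C₀ = x + x²/Ka
C₀ = 2.29 × 10^-4 + (2.29 × 10^-4)²/(9.12 × 10^-6) = 5.98 × 10^-3 M

C₀ = 6.0 × 10^-3 M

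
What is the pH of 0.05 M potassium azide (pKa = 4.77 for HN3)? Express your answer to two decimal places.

N3- is the conjugate base of the weak acid HN3.
Ka = 10^(−4.77) = 1.70 × 10^-5
Kb = Kw/Ka = 1.0×10^-14 / 1.70 × 10^-5 = 5.88 × 10^-10
From the ICE table, Kb = [OH-]²/(0.05 − [OH-]) = 5.88 × 10^-10.
Since Kb ≪ C₀, [OH-] ≈ √(Kb·C₀) = 5.42 × 10^-6 M.
([OH-]/C₀ = 0.011% < 5%, so the approximation holds.)
pOH = 5.27, so pH = 14.00 − pOH = 8.73

pH = 8.73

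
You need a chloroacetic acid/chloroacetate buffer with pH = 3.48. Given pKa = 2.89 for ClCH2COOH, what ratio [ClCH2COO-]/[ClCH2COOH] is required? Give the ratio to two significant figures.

ratio = 3.9

pH = pKa + log(r) ⇒ log(r) = 3.48 − 2.89 = +0.59
r = [ClCH2COO-]/[ClCH2COOH] = 10^(+0.59) = 3.89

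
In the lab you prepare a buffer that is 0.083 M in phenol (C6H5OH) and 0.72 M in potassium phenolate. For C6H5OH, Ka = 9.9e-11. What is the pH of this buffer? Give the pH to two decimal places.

pH = 10.94

pKa = −log(9.9 × 10^-11) = 10.004
pH = pKa + log([A⁻]/[HA]) = 10.004 + log(0.72/0.083)
pH = 10.004 + (+0.938) = 10.94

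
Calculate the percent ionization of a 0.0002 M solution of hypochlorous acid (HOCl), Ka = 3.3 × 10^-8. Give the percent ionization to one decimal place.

HOCl ⇌ OCl- + H+; let x = [H+] at equilibrium.
x ≈ √(Ka·C₀) = √(3.3 × 10^-8 × 0.0002) = 2.57 × 10^-6 M
Fraction ionized = 2.57 × 10^-6 / 0.0002 = 0.0128 → 1.3%

1.3%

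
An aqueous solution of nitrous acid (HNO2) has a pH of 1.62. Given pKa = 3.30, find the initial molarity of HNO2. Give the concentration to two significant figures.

C₀ = 1.2 M

[H+] = 10^(-1.62) = 2.40 × 10^-2 M = x
Ka = 10^(−3.30) = 5.01 × 10^-4
Ka = x²/(C₀ − x) ⇒ C₀ = x + x²/Ka
C₀ = 2.40 × 10^-2 + (2.40 × 10^-2)²/(5.01 × 10^-4) = 1.17 M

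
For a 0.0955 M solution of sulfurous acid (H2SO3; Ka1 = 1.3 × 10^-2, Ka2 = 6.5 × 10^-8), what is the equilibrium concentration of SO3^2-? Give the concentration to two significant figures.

6.5 × 10^-8 M

First ionization gives [H+] ≈ [HSO3-] = 2.93 × 10^-2 M.
Second step: Ka2 = [H+][SO3^2-]/[HSO3-] ≈ [SO3^2-] (since [H+] ≈ [HSO3-]).
So [SO3^2-] ≈ Ka2.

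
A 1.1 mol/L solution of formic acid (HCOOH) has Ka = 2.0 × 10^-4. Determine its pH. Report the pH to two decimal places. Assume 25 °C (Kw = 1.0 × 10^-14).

pH = 1.83

HCOOH ⇌ HCOO- + H+
From the ICE table, Ka = [H+]²/(1.1 − [H+]) = 2.0 × 10^-4.
Assume [H+] ≪ 1.1: [H+] ≈ √(2.0 × 10^-4 × 1.1) = 1.48 × 10^-2 M
pH = −log(1.48 × 10^-2) = 1.83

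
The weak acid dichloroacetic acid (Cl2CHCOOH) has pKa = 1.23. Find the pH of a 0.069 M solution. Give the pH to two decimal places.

Cl2CHCOOH ⇌ Cl2CHCOO- + H+
Ka = 10^(−1.23) = 5.89 × 10^-2
Ka = x²/(0.069 − x) = 5.89 × 10^-2
x is not negligible relative to C₀; solve x² + 0.0589·x − 0.00406 = 0.
x = (−Ka + √(Ka² + 4·Ka·C₀))/2 = 4.08 × 10^-2 M
pH = −log[H+] = −log(4.08 × 10^-2) = 1.39

pH = 1.39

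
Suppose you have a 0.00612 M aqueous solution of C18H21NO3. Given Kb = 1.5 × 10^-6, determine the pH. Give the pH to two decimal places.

C18H21NO3 + H2O ⇌ C18H22NO3+ + OH-
Kb = [OH-]²/(0.00612 − [OH-]) = 1.5 × 10^-6
Neglecting [OH-] in the denominator: [OH-] = √(1.5 × 10^-6 × 0.00612) = 9.58 × 10^-5 M
pOH = −log(9.58 × 10^-5) = 4.02; pH = 14.00 − 4.02 = 9.98

pH = 9.98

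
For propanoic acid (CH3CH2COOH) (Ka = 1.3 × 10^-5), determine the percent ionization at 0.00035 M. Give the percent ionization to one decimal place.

CH3CH2COOH ⇌ CH3CH2COO- + H+; let x = [H+] at equilibrium.
Solve x² + 1.3e-05x − 4.55e-09 = 0 → x = 6.13 × 10^-5 M
Fraction ionized = 6.13 × 10^-5 / 0.00035 = 0.1751 → 17.5%

17.5%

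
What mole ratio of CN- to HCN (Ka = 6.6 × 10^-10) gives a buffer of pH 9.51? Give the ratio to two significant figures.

ratio = 2.1

pKa = -log(6.6 × 10^-10) = 9.180
pH = pKa + log(r) ⇒ log(r) = 9.51 − 9.180 = +0.330
r = [CN-]/[HCN] = 10^(+0.330) = 2.14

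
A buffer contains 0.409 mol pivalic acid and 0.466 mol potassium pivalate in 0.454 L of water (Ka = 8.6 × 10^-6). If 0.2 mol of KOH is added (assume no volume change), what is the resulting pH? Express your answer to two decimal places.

OH- converts (CH3)3CCOOH to (CH3)3CCOO-: (CH3)3CCOOH → 0.209 mol, (CH3)3CCOO- → 0.666 mol.
pKa = −log(8.6 × 10^-6) = 5.066
pH = pKa + log(n_(CH3)3CCOO-/n_(CH3)3CCOOH) = 5.066 + log(0.666/0.209) = 5.066 + (+0.503)

pH = 5.57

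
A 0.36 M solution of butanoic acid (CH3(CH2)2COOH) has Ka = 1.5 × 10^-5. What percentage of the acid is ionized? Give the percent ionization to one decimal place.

CH3(CH2)2COOH ⇌ CH3(CH2)2COO- + H+; let x = [H+] at equilibrium.
x ≈ √(Ka·C₀) = √(1.5 × 10^-5 × 0.36) = 2.32 × 10^-3 M
Fraction ionized = 2.32 × 10^-3 / 0.36 = 0.0064 → 0.6%

0.6%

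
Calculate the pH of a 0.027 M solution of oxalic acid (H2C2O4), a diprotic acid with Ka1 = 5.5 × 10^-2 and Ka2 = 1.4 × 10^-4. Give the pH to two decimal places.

Since Ka1 ≫ Ka2, the first ionization dominates [H+].
Ka1 = x²/(0.027 − x) = 5.5 × 10^-2
Solving the quadratic: x = (−Ka1 + √(Ka1² + 4·Ka1·C₀))/2 = 1.98 × 10^-2 M
pH = −log(1.98 × 10^-2) = 1.70

pH = 1.70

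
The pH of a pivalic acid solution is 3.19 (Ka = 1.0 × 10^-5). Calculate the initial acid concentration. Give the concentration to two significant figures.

C₀ = 4.2 × 10^-2 M

[H+] = 10^(-3.19) = 6.46 × 10^-4 M = x
Ka = x²/(C₀ − x) ⇒ C₀ = x + x²/Ka
C₀ = 6.46 × 10^-4 + (6.46 × 10^-4)²/(1.0 × 10^-5) = 4.24 × 10^-2 M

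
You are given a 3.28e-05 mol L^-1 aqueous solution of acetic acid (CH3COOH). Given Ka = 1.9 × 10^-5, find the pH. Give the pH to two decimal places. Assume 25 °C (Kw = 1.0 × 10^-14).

pH = 4.76

CH3COOH ⇌ CH3COO- + H+
Ka = x²/(3.28e-05 − x) = 1.9 × 10^-5
Here C₀/Ka ≈ 1.73, so the small-x approximation fails. Use the quadratic:
x = (−Ka + √(Ka² + 4·Ka·C₀))/2 = 1.72 × 10^-5 M
pH = −log[H+] = −log(1.72 × 10^-5) = 4.76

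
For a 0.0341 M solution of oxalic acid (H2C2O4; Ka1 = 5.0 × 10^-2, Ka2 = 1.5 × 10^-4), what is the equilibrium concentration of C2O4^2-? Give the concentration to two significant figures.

First ionization gives [H+] ≈ [HC2O4-] = 2.33 × 10^-2 M.
Second step: Ka2 = [H+][C2O4^2-]/[HC2O4-] ≈ [C2O4^2-] (since [H+] ≈ [HC2O4-]).
So [C2O4^2-] ≈ Ka2.

1.5 × 10^-4 M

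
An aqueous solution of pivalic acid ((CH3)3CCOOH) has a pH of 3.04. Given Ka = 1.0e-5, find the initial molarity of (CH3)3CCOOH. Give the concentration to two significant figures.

[H+] = 10^(-3.04) = 9.12 × 10^-4 M = x
Ka = x²/(C₀ − x) ⇒ C₀ = x + x²/Ka
C₀ = 9.12 × 10^-4 + (9.12 × 10^-4)²/(1.0 × 10^-5) = 8.41 × 10^-2 M

C₀ = 8.4 × 10^-2 M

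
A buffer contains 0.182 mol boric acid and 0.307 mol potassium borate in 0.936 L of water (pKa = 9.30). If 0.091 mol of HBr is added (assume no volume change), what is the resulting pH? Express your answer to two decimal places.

Added H+ converts B(OH)4- to B(OH)3: B(OH)3 → 0.273 mol, B(OH)4- → 0.216 mol.
pH = pKa + log([A⁻]/[HA]) = 9.30 + log(0.216/0.273) = 9.30 -0.102

pH = 9.20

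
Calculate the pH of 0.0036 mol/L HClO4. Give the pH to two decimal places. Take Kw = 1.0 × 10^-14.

HClO4 is a strong acid and dissociates completely, so [H+] = 0.0036 M.
pH = -log(0.0036) = 2.44

pH = 2.44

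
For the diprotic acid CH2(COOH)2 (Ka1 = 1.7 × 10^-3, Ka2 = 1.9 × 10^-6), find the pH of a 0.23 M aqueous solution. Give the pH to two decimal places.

pH = 1.72

Ka1 ≫ Ka2, so treat the first dissociation as the only significant source of H+.
Ka1 = x²/(0.23 − x) = 1.7 × 10^-3
Solving the quadratic: x = (−Ka1 + √(Ka1² + 4·Ka1·C₀))/2 = 1.89 × 10^-2 M
pH = −log(1.89 × 10^-2) = 1.72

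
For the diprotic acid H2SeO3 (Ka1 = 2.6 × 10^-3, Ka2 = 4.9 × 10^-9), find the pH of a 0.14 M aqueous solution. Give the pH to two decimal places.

pH = 1.75

Since Ka1 ≫ Ka2, the first ionization dominates [H+].
Ka1 = x²/(0.14 − x) = 2.6 × 10^-3
Solving the quadratic: x = (−Ka1 + √(Ka1² + 4·Ka1·C₀))/2 = 1.78 × 10^-2 M
pH = −log(1.78 × 10^-2) = 1.75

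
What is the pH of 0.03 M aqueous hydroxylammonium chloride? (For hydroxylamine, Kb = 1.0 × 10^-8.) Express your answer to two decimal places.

NH3OH+ is the conjugate acid of the weak base NH2OH.
Ka = Kw/Kb = 1.0×10^-14 / 1.0 × 10^-8 = 1.00 × 10^-6
From the ICE table, Ka = [H+]²/(0.03 − [H+]) = 1.00 × 10^-6.
Since Ka ≪ C₀, [H+] ≈ √(Ka·C₀) = 1.73 × 10^-4 M.
Check: 0.58% ionized — well under 5%, approximation valid.
pH = −log[H+] = −log(1.73 × 10^-4) = 3.76

pH = 3.76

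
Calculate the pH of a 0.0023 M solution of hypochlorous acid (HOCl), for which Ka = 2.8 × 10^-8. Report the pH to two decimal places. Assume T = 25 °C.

pH = 5.10

HOCl ⇌ OCl- + H+
Ka = x²/(0.0023 − x) = 2.8 × 10^-8
Neglecting x in the denominator: x = √(2.8 × 10^-8 × 0.0023) = 8.02 × 10^-6 M
Check: 0.35% ionized — well under 5%, approximation valid.
pH = −log(8.02 × 10^-6) = 5.10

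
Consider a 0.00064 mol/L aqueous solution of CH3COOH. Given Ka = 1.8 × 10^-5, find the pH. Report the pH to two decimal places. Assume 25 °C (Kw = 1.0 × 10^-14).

CH3COOH ⇌ CH3COO- + H+
From the ICE table, Ka = [H+]²/(0.00064 − [H+]) = 1.8 × 10^-5.
Here C₀/Ka ≈ 35.6, so the small-[H+] approximation fails. Use the quadratic:
[H+] = [−1.8e-05 + √(1.8e-05² + 4.61e-08)]/2 = 9.87 × 10^-5 M
pH = −log(9.87 × 10^-5) = 4.01

pH = 4.01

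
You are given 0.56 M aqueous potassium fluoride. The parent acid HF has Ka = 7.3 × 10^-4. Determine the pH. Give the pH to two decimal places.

pH = 8.44

F- is the conjugate base of the weak acid HF.
Kb = Kw/Ka = 1.0×10^-14 / 7.3 × 10^-4 = 1.37 × 10^-11
From the ICE table, Kb = x²/(0.56 − x) = 1.37 × 10^-11.
Assume x ≪ 0.56: x ≈ √(1.37 × 10^-11 × 0.56) = 2.77 × 10^-6 M
pOH = −log(2.77 × 10^-6) = 5.56; pH = 14.00 − 5.56 = 8.44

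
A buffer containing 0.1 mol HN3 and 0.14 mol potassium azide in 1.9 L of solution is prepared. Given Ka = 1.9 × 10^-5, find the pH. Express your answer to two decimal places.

pKa = −log(1.9 × 10^-5) = 4.721
Using pH = pKa + log([base]/[acid]) with [base]/[acid] = 0.14/0.1:
pH = 4.721 + (+0.146) = 4.87

pH = 4.87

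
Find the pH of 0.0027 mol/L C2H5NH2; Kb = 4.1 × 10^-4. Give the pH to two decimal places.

pH = 10.94

C2H5NH2 + H2O ⇌ C2H5NH3+ + OH-
Kb = [OH-]²/(0.0027 − [OH-]) = 4.1 × 10^-4
The 5% rule fails; solving [OH-]² + Kb·[OH-] − Kb·C₀ = 0 exactly:
[OH-] = (−Kb + √(Kb² + 4·Kb·C₀))/2 = 8.67 × 10^-4 M
pOH = −log(8.67 × 10^-4) = 3.06; pH = 14.00 − 3.06 = 10.94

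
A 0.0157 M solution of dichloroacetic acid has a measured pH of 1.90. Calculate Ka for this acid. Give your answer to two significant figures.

Ka = 5.1 × 10^-2

[H+] = 10^(-1.90) = 1.26 × 10^-2 M
At equilibrium [HA] = 0.0157 − 1.26 × 10^-2 = 3.10 × 10^-3 M
Ka = [H+][A-]/[HA] = (1.26 × 10^-2)² / 3.10 × 10^-3 = 5.1 × 10^-2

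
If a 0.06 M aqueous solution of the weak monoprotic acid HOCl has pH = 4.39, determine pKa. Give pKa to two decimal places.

pKa = 7.56

[H+] = 10^(-4.39) = 4.07 × 10^-5 M
At equilibrium [HA] = 0.06 − 4.07 × 10^-5 = 6.00 × 10^-2 M
Ka = [H+][A-]/[HA] = (4.07 × 10^-5)² / 6.00 × 10^-2 = 2.76 × 10^-8
pKa = -log(2.76 × 10^-8) = 7.56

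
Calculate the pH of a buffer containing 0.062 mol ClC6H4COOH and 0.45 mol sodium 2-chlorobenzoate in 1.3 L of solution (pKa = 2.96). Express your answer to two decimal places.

pH = 3.82

pH = pKa + log([A⁻]/[HA]) = 2.96 + log(0.45/0.062)
pH = 2.96 + (+0.861) = 3.82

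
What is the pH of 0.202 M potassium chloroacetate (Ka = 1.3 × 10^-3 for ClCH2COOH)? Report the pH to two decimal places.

ClCH2COO- is the conjugate base of the weak acid ClCH2COOH.
Kb = Kw/Ka = 1.0×10^-14 / 1.3 × 10^-3 = 7.69 × 10^-12
Kb = [OH-]²/(0.202 − [OH-]) = 7.69 × 10^-12
Assume [OH-] ≪ 0.202: [OH-] ≈ √(7.69 × 10^-12 × 0.202) = 1.25 × 10^-6 M
pOH = 5.90, so pH = 14.00 − pOH = 8.10

pH = 8.10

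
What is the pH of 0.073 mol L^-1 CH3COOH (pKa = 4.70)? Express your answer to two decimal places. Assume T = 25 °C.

pH = 2.92

CH3COOH ⇌ CH3COO- + H+
Ka = 10^(−4.70) = 2.00 × 10^-5
Ka = x²/(0.073 − x) = 2.00 × 10^-5
Neglecting x in the denominator: x = √(2.00 × 10^-5 × 0.073) = 1.21 × 10^-3 M
(x/C₀ = 1.7% < 5%, so the approximation holds.)
pH = −log(1.21 × 10^-3) = 2.92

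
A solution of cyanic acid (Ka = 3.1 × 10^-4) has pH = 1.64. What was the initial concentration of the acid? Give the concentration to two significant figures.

[H+] = 10^(-1.64) = 2.29 × 10^-2 M = x
Ka = x²/(C₀ − x) ⇒ C₀ = x + x²/Ka
C₀ = 2.29 × 10^-2 + (2.29 × 10^-2)²/(3.1 × 10^-4) = 1.71 M

C₀ = 1.7 M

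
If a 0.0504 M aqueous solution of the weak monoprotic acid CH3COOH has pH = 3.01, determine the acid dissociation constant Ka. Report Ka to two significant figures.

[H+] = 10^(-3.01) = 9.77 × 10^-4 M
At equilibrium [HA] = 0.0504 − 9.77 × 10^-4 = 4.94 × 10^-2 M
Ka = [H+][A-]/[HA] = (9.77 × 10^-4)² / 4.94 × 10^-2 = 1.9 × 10^-5

Ka = 1.9 × 10^-5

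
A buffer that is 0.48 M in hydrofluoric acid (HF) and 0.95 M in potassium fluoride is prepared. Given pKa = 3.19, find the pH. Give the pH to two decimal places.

pH = 3.49

Using pH = pKa + log([base]/[acid]) with [base]/[acid] = 0.95/0.48:
pH = 3.19 + (+0.296) = 3.49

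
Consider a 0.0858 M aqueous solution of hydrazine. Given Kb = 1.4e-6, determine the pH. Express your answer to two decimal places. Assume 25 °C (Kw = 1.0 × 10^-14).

N2H4 + H2O ⇌ N2H5+ + OH-
From the ICE table, Kb = [OH-]²/(0.0858 − [OH-]) = 1.4 × 10^-6.
Neglecting [OH-] in the denominator: [OH-] = √(1.4 × 10^-6 × 0.0858) = 3.47 × 10^-4 M
([OH-]/C₀ = 0.4% < 5%, so the approximation holds.)
pOH = 3.46, so pH = 14.00 − pOH = 10.54

pH = 10.54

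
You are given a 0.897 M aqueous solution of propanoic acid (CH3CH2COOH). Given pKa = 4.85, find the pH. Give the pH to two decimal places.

pH = 2.45

CH3CH2COOH ⇌ CH3CH2COO- + H+
Ka = 10^(−4.85) = 1.41 × 10^-5
Let x = [H+] at equilibrium. Ka = x²/(0.897 − x).
Neglecting x in the denominator: x = √(1.41 × 10^-5 × 0.897) = 3.56 × 10^-3 M
Check: 0.4% ionized — well under 5%, approximation valid.
pH = −log[H+] = −log(3.56 × 10^-3) = 2.45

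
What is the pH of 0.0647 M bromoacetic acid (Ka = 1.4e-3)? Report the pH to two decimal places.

BrCH2COOH ⇌ BrCH2COO- + H+
Ka = x²/(0.0647 − x) = 1.4 × 10^-3
Here C₀/Ka ≈ 46.2, so the small-x approximation fails. Use the quadratic:
x = (−Ka + √(Ka² + 4·Ka·C₀))/2 = 8.84 × 10^-3 M
pH = −log(8.84 × 10^-3) = 2.05

pH = 2.05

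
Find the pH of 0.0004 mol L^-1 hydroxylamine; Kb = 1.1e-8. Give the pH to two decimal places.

NH2OH + H2O ⇌ NH3OH+ + OH-
From the ICE table, Kb = [OH-]²/(0.0004 − [OH-]) = 1.1 × 10^-8.
Since Kb ≪ C₀, [OH-] ≈ √(Kb·C₀) = 2.10 × 10^-6 M.
pOH = 5.68, so pH = 14.00 − pOH = 8.32

pH = 8.32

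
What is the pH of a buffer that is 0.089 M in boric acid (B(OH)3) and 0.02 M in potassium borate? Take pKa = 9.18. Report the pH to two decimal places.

Using pH = pKa + log([base]/[acid]) with [base]/[acid] = 0.02/0.089:
pH = 9.18 + (-0.648) = 8.53

pH = 8.53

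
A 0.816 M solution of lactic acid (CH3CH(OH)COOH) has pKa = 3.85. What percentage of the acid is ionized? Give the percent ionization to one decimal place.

1.3%

CH3CH(OH)COOH ⇌ CH3CH(OH)COO- + H+; let x = [H+] at equilibrium.
Ka = 10^(−3.85) = 1.41 × 10^-4
x ≈ √(Ka·C₀) = √(1.41 × 10^-4 × 0.816) = 1.07 × 10^-2 M
Fraction ionized = 1.07 × 10^-2 / 0.816 = 0.0131 → 1.3%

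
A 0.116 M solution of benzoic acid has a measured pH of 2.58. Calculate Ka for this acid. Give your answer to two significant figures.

Ka = 6.1 × 10^-5

[H+] = 10^(-2.58) = 2.63 × 10^-3 M
At equilibrium [HA] = 0.116 − 2.63 × 10^-3 = 1.13 × 10^-1 M
Ka = [H+][A-]/[HA] = (2.63 × 10^-3)² / 1.13 × 10^-1 = 6.1 × 10^-5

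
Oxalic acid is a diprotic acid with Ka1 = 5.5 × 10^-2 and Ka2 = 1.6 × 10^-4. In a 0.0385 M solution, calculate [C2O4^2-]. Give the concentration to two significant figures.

1.6 × 10^-4 M

First ionization gives [H+] ≈ [HC2O4-] = 2.61 × 10^-2 M.
Second step: Ka2 = [H+][C2O4^2-]/[HC2O4-] ≈ [C2O4^2-] (since [H+] ≈ [HC2O4-]).
So [C2O4^2-] ≈ Ka2.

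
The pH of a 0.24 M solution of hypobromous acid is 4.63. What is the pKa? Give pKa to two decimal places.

[H+] = 10^(-4.63) = 2.34 × 10^-5 M
At equilibrium [HA] = 0.24 − 2.34 × 10^-5 = 2.40 × 10^-1 M
Ka = [H+][A-]/[HA] = (2.34 × 10^-5)² / 2.40 × 10^-1 = 2.28 × 10^-9
pKa = -log(2.28 × 10^-9) = 8.64

pKa = 8.64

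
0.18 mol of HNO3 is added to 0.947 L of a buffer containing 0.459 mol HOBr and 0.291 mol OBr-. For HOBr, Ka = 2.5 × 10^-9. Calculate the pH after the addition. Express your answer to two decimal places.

pH = 7.84

Added H+ converts OBr- to HOBr: HOBr → 0.639 mol, OBr- → 0.111 mol.
pKa = −log(2.5 × 10^-9) = 8.602
pH = pKa + log([A⁻]/[HA]) = 8.602 + log(0.111/0.639) = 8.602 -0.760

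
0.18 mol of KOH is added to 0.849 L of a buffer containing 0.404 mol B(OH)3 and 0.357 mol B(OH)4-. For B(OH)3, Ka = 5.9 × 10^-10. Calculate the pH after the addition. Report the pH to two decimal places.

OH- converts B(OH)3 to B(OH)4-: B(OH)3 → 0.224 mol, B(OH)4- → 0.537 mol.
pKa = −log(5.9 × 10^-10) = 9.229
Henderson–Hasselbalch with mole ratio 0.537/0.224: pH = 9.229 + (+0.380)

pH = 9.61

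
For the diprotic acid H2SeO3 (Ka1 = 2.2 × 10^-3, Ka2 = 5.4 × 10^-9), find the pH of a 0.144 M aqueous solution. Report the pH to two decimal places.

pH = 1.78

Ka1 ≫ Ka2, so treat the first dissociation as the only significant source of H+.
Ka1 = x²/(0.144 − x) = 2.2 × 10^-3
Solving the quadratic: x = (−Ka1 + √(Ka1² + 4·Ka1·C₀))/2 = 1.67 × 10^-2 M
pH = −log(1.67 × 10^-2) = 1.78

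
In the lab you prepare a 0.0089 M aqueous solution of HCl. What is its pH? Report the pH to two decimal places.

pH = 2.05

HCl is a strong acid and dissociates completely, so [H+] = 0.0089 M.
pH = -log(0.0089) = 2.05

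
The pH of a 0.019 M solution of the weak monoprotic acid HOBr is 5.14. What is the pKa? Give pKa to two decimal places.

[H+] = 10^(-5.14) = 7.24 × 10^-6 M
At equilibrium [HA] = 0.019 − 7.24 × 10^-6 = 1.90 × 10^-2 M
Ka = [H+][A-]/[HA] = (7.24 × 10^-6)² / 1.90 × 10^-2 = 2.76 × 10^-9
pKa = -log(2.76 × 10^-9) = 8.56

pKa = 8.56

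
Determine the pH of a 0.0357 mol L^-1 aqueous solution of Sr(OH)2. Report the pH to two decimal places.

Sr(OH)2 is a strong base (each formula unit releases 2 OH-); [OH-] = 0.0714 M.
pOH = -log(0.0714) = 1.15
pH = 14.00 - 1.15 = 12.85

pH = 12.85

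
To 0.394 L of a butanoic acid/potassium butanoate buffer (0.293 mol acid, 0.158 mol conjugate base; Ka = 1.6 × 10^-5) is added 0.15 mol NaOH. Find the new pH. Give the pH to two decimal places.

After neutralization: n(CH3(CH2)2COOH) = 0.143 mol, n(CH3(CH2)2COO-) = 0.308 mol.
pKa = −log(1.6 × 10^-5) = 4.796
Henderson–Hasselbalch with mole ratio 0.308/0.143: pH = 4.796 + (+0.333)

pH = 5.13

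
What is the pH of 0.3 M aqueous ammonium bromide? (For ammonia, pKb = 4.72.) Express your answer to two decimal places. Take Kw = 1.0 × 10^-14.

NH4+ is the conjugate acid of the weak base NH3.
Kb = 10^(−4.72) = 1.91 × 10^-5
Ka = Kw/Kb = 1.0×10^-14 / 1.91 × 10^-5 = 5.24 × 10^-10
From the ICE table, Ka = x²/(0.3 − x) = 5.24 × 10^-10.
Since Ka ≪ C₀, x ≈ √(Ka·C₀) = 1.25 × 10^-5 M.
(x/C₀ = 0.0042% < 5%, so the approximation holds.)
pH = −log(1.25 × 10^-5) = 4.90

pH = 4.90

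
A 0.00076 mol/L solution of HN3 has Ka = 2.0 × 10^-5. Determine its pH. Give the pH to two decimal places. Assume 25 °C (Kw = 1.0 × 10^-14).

pH = 3.94

HN3 ⇌ N3- + H+
From the ICE table, Ka = [H+]²/(0.00076 − [H+]) = 2.0 × 10^-5.
[H+] is not negligible relative to C₀; solve [H+]² + 2e-05·[H+] − 1.52e-08 = 0.
[H+] = (−Ka + √(Ka² + 4·Ka·C₀))/2 = 1.14 × 10^-4 M
pH = −log[H+] = −log(1.14 × 10^-4) = 3.94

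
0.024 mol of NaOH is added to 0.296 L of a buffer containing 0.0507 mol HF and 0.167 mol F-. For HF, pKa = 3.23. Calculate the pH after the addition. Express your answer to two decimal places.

After neutralization: n(HF) = 0.0267 mol, n(F-) = 0.191 mol.
pH = pKa + log(n_F-/n_HF) = 3.23 + log(0.191/0.0267) = 3.23 + (+0.855)

pH = 4.08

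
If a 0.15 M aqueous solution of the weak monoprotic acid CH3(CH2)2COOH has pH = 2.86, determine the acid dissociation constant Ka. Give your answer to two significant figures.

[H+] = 10^(-2.86) = 1.38 × 10^-3 M
At equilibrium [HA] = 0.15 − 1.38 × 10^-3 = 1.49 × 10^-1 M
Ka = [H+][A-]/[HA] = (1.38 × 10^-3)² / 1.49 × 10^-1 = 1.3 × 10^-5

Ka = 1.3 × 10^-5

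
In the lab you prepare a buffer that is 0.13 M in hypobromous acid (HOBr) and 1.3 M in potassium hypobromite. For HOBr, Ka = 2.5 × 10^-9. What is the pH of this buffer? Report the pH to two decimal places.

pH = 9.60

pKa = −log(2.5 × 10^-9) = 8.602
pH = pKa + log([A⁻]/[HA]) = 8.602 + log(1.3/0.13)
pH = 8.602 + (+1.000) = 9.60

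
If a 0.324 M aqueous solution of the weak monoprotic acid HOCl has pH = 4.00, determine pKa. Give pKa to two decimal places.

[H+] = 10^(-4.00) = 1.00 × 10^-4 M
At equilibrium [HA] = 0.324 − 1.00 × 10^-4 = 3.24 × 10^-1 M
Ka = [H+][A-]/[HA] = (1.00 × 10^-4)² / 3.24 × 10^-1 = 3.09 × 10^-8
pKa = -log(3.09 × 10^-8) = 7.51

pKa = 7.51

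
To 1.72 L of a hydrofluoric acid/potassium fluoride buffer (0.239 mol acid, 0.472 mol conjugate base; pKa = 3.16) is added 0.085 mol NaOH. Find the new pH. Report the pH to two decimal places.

OH- converts HF to F-: HF → 0.154 mol, F- → 0.557 mol.
pH = pKa + log([A⁻]/[HA]) = 3.16 + log(0.557/0.154) = 3.16 +0.558

pH = 3.72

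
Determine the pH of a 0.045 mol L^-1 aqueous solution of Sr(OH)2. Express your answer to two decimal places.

pH = 12.95

Sr(OH)2 is a strong base (each formula unit releases 2 OH-); [OH-] = 0.09 M.
pOH = -log(0.09) = 1.05
pH = 14.00 - 1.05 = 12.95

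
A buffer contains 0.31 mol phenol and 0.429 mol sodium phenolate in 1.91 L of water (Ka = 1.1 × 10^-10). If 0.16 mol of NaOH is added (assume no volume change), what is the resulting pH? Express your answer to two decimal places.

After neutralization: n(C6H5OH) = 0.15 mol, n(C6H5O-) = 0.589 mol.
pKa = −log(1.1 × 10^-10) = 9.959
Henderson–Hasselbalch with mole ratio 0.589/0.15: pH = 9.959 + (+0.594)

pH = 10.55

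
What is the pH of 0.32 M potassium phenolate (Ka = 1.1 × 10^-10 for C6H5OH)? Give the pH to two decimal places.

C6H5O- is the conjugate base of the weak acid C6H5OH.
Kb = Kw/Ka = 1.0×10^-14 / 1.1 × 10^-10 = 9.09 × 10^-5
From the ICE table, Kb = [OH-]²/(0.32 − [OH-]) = 9.09 × 10^-5.
Since Kb ≪ C₀, [OH-] ≈ √(Kb·C₀) = 5.39 × 10^-3 M.
([OH-]/C₀ = 1.7% < 5%, so the approximation holds.)
pOH = 2.27, so pH = 14.00 − pOH = 11.73

pH = 11.73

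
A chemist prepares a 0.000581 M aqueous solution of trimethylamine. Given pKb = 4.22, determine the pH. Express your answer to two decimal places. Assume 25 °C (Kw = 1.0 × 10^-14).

pH = 10.20

(CH3)3N + H2O ⇌ (CH3)3NH+ + OH-
Kb = 10^(−4.22) = 6.03 × 10^-5
Kb = x²/(0.000581 − x) = 6.03 × 10^-5
Here C₀/Kb ≈ 9.64, so the small-x approximation fails. Use the quadratic:
x = [−6.03e-05 + √(6.03e-05² + 1.4e-07)]/2 = 1.59 × 10^-4 M
pOH = 3.80, so pH = 14.00 − pOH = 10.20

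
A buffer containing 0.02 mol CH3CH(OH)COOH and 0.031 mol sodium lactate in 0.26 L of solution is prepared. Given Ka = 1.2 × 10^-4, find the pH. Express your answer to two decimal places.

pH = 4.11

pKa = −log(1.2 × 10^-4) = 3.921
pH = pKa + log([A⁻]/[HA]) = 3.921 + log(0.031/0.02)
pH = 3.921 + (+0.190) = 4.11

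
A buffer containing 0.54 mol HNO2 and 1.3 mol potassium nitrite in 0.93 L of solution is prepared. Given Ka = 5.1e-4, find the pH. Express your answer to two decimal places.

pKa = −log(5.1 × 10^-4) = 3.292
Using pH = pKa + log([base]/[acid]) with [base]/[acid] = 1.3/0.54:
pH = 3.292 + (+0.382) = 3.67

pH = 3.67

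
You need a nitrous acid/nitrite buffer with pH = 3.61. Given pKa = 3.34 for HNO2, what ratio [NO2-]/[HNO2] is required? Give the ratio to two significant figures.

pH = pKa + log(r) ⇒ log(r) = 3.61 − 3.34 = +0.27
r = [NO2-]/[HNO2] = 10^(+0.27) = 1.86

ratio = 1.9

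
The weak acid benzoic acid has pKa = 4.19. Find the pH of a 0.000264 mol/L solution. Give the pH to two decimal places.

C6H5COOH ⇌ C6H5COO- + H+
Ka = 10^(−4.19) = 6.46 × 10^-5
From the ICE table, Ka = [H+]²/(0.000264 − [H+]) = 6.46 × 10^-5.
Here C₀/Ka ≈ 4.09, so the small-[H+] approximation fails. Use the quadratic:
[H+] = (−Ka + √(Ka² + 4·Ka·C₀))/2 = 1.02 × 10^-4 M
pH = −log(1.02 × 10^-4) = 3.99

pH = 3.99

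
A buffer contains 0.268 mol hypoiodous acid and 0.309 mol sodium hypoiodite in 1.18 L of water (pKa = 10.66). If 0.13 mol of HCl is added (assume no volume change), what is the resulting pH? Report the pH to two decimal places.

After neutralization: n(HOI) = 0.398 mol, n(OI-) = 0.179 mol.
pH = pKa + log([A⁻]/[HA]) = 10.66 + log(0.179/0.398) = 10.66 -0.347

pH = 10.31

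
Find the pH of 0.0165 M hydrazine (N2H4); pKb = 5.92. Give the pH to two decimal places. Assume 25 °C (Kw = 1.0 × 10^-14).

N2H4 + H2O ⇌ N2H5+ + OH-
Kb = 10^(−5.92) = 1.20 × 10^-6
From the ICE table, Kb = [OH-]²/(0.0165 − [OH-]) = 1.20 × 10^-6.
Assume [OH-] ≪ 0.0165: [OH-] ≈ √(1.20 × 10^-6 × 0.0165) = 1.41 × 10^-4 M
Check: 0.85% ionized — well under 5%, approximation valid.
pOH = −log(1.41 × 10^-4) = 3.85; pH = 14.00 − 3.85 = 10.15

pH = 10.15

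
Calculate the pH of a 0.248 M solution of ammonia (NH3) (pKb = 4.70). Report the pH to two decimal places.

NH3 + H2O ⇌ NH4+ + OH-
Kb = 10^(−4.70) = 2.00 × 10^-5
From the ICE table, Kb = [OH-]²/(0.248 − [OH-]) = 2.00 × 10^-5.
Neglecting [OH-] in the denominator: [OH-] = √(2.00 × 10^-5 × 0.248) = 2.23 × 10^-3 M
Check: 0.9% ionized — well under 5%, approximation valid.
pOH = −log(2.23 × 10^-3) = 2.65; pH = 14.00 − 2.65 = 11.35

pH = 11.35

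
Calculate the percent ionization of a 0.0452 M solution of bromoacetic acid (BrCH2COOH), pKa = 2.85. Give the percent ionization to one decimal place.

16.2%

BrCH2COOH ⇌ BrCH2COO- + H+; let x = [H+] at equilibrium.
Ka = 10^(−2.85) = 1.41 × 10^-3
Ka = x²/(C₀ − x); solving the quadratic gives x = 7.31 × 10^-3 M.
Fraction ionized = 7.31 × 10^-3 / 0.0452 = 0.1617 → 16.2%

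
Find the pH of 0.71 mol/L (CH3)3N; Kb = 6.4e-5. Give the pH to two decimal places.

(CH3)3N + H2O ⇌ (CH3)3NH+ + OH-
Let x = [OH-] at equilibrium. Kb = x²/(0.71 − x).
Since Kb ≪ C₀, x ≈ √(Kb·C₀) = 6.74 × 10^-3 M.
(x/C₀ = 0.95% < 5%, so the approximation holds.)
pOH = 2.17, so pH = 14.00 − pOH = 11.83

pH = 11.83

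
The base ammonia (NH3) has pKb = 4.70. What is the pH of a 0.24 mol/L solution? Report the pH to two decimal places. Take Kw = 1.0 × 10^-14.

NH3 + H2O ⇌ NH4+ + OH-
Kb = 10^(−4.70) = 2.00 × 10^-5
From the ICE table, Kb = [OH-]²/(0.24 − [OH-]) = 2.00 × 10^-5.
Assume [OH-] ≪ 0.24: [OH-] ≈ √(2.00 × 10^-5 × 0.24) = 2.19 × 10^-3 M
pOH = 2.66, so pH = 14.00 − pOH = 11.34

pH = 11.34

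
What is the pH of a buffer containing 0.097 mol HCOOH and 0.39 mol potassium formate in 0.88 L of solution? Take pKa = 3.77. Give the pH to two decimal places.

pH = 4.37

Henderson–Hasselbalch: pH = pKa + log([HCOO-]/[HCOOH]) = 3.77 + log(0.39/0.097)
pH = 3.77 + (+0.604) = 4.37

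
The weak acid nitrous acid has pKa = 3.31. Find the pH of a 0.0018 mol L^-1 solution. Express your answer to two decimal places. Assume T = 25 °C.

HNO2 ⇌ NO2- + H+
Ka = 10^(−3.31) = 4.90 × 10^-4
Ka = x²/(0.0018 − x) = 4.90 × 10^-4
The 5% rule fails; solving x² + Ka·x − Ka·C₀ = 0 exactly:
x = (−Ka + √(Ka² + 4·Ka·C₀))/2 = 7.26 × 10^-4 M
pH = −log(7.26 × 10^-4) = 3.14

pH = 3.14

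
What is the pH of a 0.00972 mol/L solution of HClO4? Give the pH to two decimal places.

pH = 2.01

HClO4 is a strong acid and dissociates completely, so [H+] = 0.00972 M.
pH = -log(0.00972) = 2.01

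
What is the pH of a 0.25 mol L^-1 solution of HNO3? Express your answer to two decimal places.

HNO3 is a strong acid and dissociates completely, so [H+] = 0.25 M.
pH = -log(0.25) = 0.60

pH = 0.60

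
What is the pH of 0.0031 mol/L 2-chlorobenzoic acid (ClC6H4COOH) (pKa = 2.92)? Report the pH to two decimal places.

ClC6H4COOH ⇌ ClC6H4COO- + H+
Ka = 10^(−2.92) = 1.20 × 10^-3
Ka = [H+]²/(0.0031 − [H+]) = 1.20 × 10^-3
[H+] is not negligible relative to C₀; solve [H+]² + 0.0012·[H+] − 3.72e-06 = 0.
[H+] = (−Ka + √(Ka² + 4·Ka·C₀))/2 = 1.42 × 10^-3 M
pH = −log[H+] = −log(1.42 × 10^-3) = 2.85

pH = 2.85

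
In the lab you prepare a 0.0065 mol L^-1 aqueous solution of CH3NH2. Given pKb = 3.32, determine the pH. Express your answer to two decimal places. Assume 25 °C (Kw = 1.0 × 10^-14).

pH = 11.19

CH3NH2 + H2O ⇌ CH3NH3+ + OH-
Kb = 10^(−3.32) = 4.79 × 10^-4
From the ICE table, Kb = x²/(0.0065 − x) = 4.79 × 10^-4.
x is not negligible relative to C₀; solve x² + 0.000479·x − 3.11e-06 = 0.
x = [−0.000479 + √(0.000479² + 1.25e-05)]/2 = 1.54 × 10^-3 M
pOH = 2.81, so pH = 14.00 − pOH = 11.19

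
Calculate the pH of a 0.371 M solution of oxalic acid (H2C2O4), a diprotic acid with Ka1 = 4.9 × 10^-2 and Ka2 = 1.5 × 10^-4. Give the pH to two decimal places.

pH = 0.95

Since Ka1 ≫ Ka2, the first ionization dominates [H+].
Ka1 = x²/(0.371 − x) = 4.9 × 10^-2
Solving the quadratic: x = (−Ka1 + √(Ka1² + 4·Ka1·C₀))/2 = 1.13 × 10^-1 M
pH = −log(1.13 × 10^-1) = 0.95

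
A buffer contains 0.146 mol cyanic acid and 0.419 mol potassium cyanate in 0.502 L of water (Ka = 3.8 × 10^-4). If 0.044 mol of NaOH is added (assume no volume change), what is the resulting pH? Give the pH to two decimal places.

OH- converts HOCN to OCN-: HOCN → 0.102 mol, OCN- → 0.463 mol.
pKa = −log(3.8 × 10^-4) = 3.420
pH = pKa + log([A⁻]/[HA]) = 3.420 + log(0.463/0.102) = 3.420 +0.657

pH = 4.08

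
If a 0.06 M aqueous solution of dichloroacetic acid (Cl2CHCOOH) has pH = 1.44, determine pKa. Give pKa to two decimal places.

pKa = 1.25

[H+] = 10^(-1.44) = 3.63 × 10^-2 M
At equilibrium [HA] = 0.06 − 3.63 × 10^-2 = 2.37 × 10^-2 M
Ka = [H+][A-]/[HA] = (3.63 × 10^-2)² / 2.37 × 10^-2 = 5.56 × 10^-2
pKa = -log(5.56 × 10^-2) = 1.25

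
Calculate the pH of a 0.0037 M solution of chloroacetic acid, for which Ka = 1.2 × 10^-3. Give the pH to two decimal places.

ClCH2COOH ⇌ ClCH2COO- + H+
From the ICE table, Ka = [H+]²/(0.0037 − [H+]) = 1.2 × 10^-3.
Here C₀/Ka ≈ 3.08, so the small-[H+] approximation fails. Use the quadratic:
[H+] = [−0.0012 + √(0.0012² + 1.78e-05)]/2 = 1.59 × 10^-3 M
pH = −log[H+] = −log(1.59 × 10^-3) = 2.80

pH = 2.80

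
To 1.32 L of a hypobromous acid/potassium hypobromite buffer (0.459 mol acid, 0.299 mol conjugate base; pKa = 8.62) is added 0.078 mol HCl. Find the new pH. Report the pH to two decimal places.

Added H+ converts OBr- to HOBr: HOBr → 0.537 mol, OBr- → 0.221 mol.
pH = pKa + log([A⁻]/[HA]) = 8.62 + log(0.221/0.537) = 8.62 -0.386

pH = 8.23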